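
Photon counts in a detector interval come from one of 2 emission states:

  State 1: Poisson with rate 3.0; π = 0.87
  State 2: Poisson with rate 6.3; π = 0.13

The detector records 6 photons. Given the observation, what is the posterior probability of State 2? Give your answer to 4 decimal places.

0.3210

P(component k | x) = π_k·f_k(x) / marginal(x), where marginal(x) = Σ_j π_j·f_j(x).
Component likelihoods at x = 6 photons:
  f_1 = 0.0504094
  f_2 = 0.159461
Prior × likelihood for each component:
  π_1·f_1 = 0.87 × 0.0504094 = 0.0438562
  π_2·f_2 = 0.13 × 0.159461 = 0.02073
Marginal: 0.0438562 + 0.02073 = 0.0645862
P(State 2 | x) ≈ 0.3210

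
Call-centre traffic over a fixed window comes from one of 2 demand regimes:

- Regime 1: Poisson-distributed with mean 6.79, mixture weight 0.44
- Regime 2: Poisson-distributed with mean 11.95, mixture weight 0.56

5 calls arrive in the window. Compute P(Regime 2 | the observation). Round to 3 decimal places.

Apply Bayes' rule: the posterior for each component is proportional to its prior times its likelihood at x.
Poisson probabilities:
  f_1 = e^(−6.79)·6.79^5/5! = 0.135303
  f_2 = e^(−11.95)·11.95^5/5! = 0.0131171
Prior × likelihood for each component:
  P(Z=1)·f_1 = 0.44 × 0.135303 = 0.0595334
  P(Z=2)·f_2 = 0.56 × 0.0131171 = 0.0073456
Marginal: 0.0595334 + 0.0073456 = 0.066879
P(Regime 2 | 5 calls) ≈ 0.110

0.110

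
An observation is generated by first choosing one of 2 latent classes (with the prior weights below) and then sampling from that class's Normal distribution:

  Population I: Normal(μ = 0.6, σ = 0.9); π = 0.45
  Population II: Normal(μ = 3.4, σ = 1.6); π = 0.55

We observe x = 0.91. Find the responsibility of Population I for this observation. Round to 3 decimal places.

0.821

P(component k | x) = w_k·f_k(x) / marginal(x), where marginal(x) = Σ_j w_j·f_j(x).
Evaluate each component's likelihood at the observed value:
  p_I = (1/(0.9·√(2π)))·exp(−(0.91−0.6)²/(2·0.9²)) = 0.443269·exp(-0.05932) = 0.417739
  p_II = (1/(1.6·√(2π)))·exp(−(0.91−3.4)²/(2·1.6²)) = 0.249339·exp(-1.21096) = 0.0742811
Unnormalised posteriors:
  w_I·p_I = 0.45 × 0.417739 = 0.187982
  w_II·p_II = 0.55 × 0.0742811 = 0.0408546
Marginal: 0.187982 + 0.0408546 = 0.228837
P(Population I | the observation) ≈ 0.821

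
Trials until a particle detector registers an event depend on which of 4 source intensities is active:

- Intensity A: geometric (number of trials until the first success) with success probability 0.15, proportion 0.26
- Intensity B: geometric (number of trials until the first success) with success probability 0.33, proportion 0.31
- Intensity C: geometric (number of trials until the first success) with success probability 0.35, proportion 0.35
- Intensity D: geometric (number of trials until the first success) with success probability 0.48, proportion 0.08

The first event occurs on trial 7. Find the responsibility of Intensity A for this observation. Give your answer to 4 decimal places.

The responsibility of component k is π_k f_k(x) divided by Σ_j π_j f_j(x).
Geometric probabilities:
  p_A = 0.0565724
  p_B = 0.0298513
  p_C = 0.0263966
  p_D = 0.00948989
Weight by the priors:
  π_A·p_A = 0.26 × 0.0565724 = 0.0147088
  π_B·p_B = 0.31 × 0.0298513 = 0.00925389
  π_C·p_C = 0.35 × 0.0263966 = 0.00923881
  π_D·p_D = 0.08 × 0.00948989 = 0.000759191
Normaliser: 0.0147088 + 0.00925389 + 0.00923881 + 0.000759191 = 0.0339607
P(Intensity A | the observation) ≈ 0.4331

0.4331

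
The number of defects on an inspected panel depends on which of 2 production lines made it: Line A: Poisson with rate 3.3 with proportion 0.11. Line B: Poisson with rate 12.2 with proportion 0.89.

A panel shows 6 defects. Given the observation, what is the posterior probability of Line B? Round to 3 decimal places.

0.738

By Bayes' theorem, P(k | x) = π_k f_k(x) / Σ_j π_j f_j(x).
Poisson probabilities:
  p_A = e^(−3.3)·3.3^6/6! = 0.0661575
  p_B = e^(−12.2)·12.2^6/6! = 0.0230374
Weight by the priors:
  π_A·p_A = 0.11 × 0.0661575 = 0.00727733
  π_B·p_B = 0.89 × 0.0230374 = 0.0205033
Marginal: 0.00727733 + 0.0205033 = 0.0277806
P(Line B | data) = 0.0205033 / 0.0277806 ≈ 0.738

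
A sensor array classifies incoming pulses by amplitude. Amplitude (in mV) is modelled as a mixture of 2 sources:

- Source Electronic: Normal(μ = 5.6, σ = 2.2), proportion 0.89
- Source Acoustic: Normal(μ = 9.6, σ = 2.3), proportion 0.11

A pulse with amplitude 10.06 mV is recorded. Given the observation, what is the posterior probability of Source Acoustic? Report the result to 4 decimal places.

Apply Bayes' rule: the posterior for each component is proportional to its prior times its likelihood at x.
Normal densities:
  p_Electronic = (1/(2.2·√(2π)))·exp(−(10.06−5.6)²/(2·2.2²)) = 0.181337·exp(-2.05492) = 0.0232299
  p_Acoustic = (1/(2.3·√(2π)))·exp(−(10.06−9.6)²/(2·2.3²)) = 0.173453·exp(-0.02000) = 0.170019
Weight by the priors:
  π_Electronic·p_Electronic = 0.89 × 0.0232299 = 0.0206746
  π_Acoustic·p_Acoustic = 0.11 × 0.170019 = 0.018702
Denominator: 0.0206746 + 0.018702 = 0.0393767
P(Source Acoustic | x) ≈ 0.4750

0.4750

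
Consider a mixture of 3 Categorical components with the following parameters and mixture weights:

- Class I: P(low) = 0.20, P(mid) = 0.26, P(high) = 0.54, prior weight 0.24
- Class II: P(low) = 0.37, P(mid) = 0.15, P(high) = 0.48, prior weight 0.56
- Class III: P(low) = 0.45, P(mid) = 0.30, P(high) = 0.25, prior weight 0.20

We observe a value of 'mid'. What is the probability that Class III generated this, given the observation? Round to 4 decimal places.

By Bayes' theorem, P(k | x) = π_k f_k(x) / Σ_j π_j f_j(x).
Evaluate each component's likelihood at the observed value:
  f_I = P(mid | comp) = 0.26
  f_II = P(mid | comp) = 0.15
  f_III = P(mid | comp) = 0.30
Weight by the priors:
  π_I·f_I = 0.24 × 0.26 = 0.0624
  π_II·f_II = 0.56 × 0.15 = 0.084
  π_III·f_III = 0.20 × 0.3 = 0.06
Marginal: 0.0624 + 0.084 + 0.06 = 0.2064
P(Class III | the observation) = 0.06 / 0.2064 ≈ 0.2907

0.2907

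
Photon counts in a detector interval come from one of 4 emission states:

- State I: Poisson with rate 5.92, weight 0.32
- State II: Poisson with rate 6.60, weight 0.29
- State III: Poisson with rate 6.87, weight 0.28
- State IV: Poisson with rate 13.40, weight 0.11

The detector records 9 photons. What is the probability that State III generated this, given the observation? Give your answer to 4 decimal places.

0.3385

By Bayes' theorem, P(k | x) = w_k f_k(x) / Σ_j w_j f_j(x).
Component likelihoods at x = 9 photons:
  L_I = e^(−5.92)·5.92^9/9! = 0.0660859
  L_II = e^(−6.60)·6.60^9/9! = 0.0890818
  L_III = e^(−6.87)·6.87^9/9! = 0.0975539
  L_IV = e^(−13.40)·13.40^9/9! = 0.0581613
Weight by the priors:
  w_I·L_I = 0.32 × 0.0660859 = 0.0211475
  w_II·L_II = 0.29 × 0.0890818 = 0.0258337
  w_III·L_III = 0.28 × 0.0975539 = 0.0273151
  w_IV·L_IV = 0.11 × 0.0581613 = 0.00639774
Denominator: 0.0211475 + 0.0258337 + 0.0273151 + 0.00639774 = 0.080694
P(State III | 9 photons) ≈ 0.3385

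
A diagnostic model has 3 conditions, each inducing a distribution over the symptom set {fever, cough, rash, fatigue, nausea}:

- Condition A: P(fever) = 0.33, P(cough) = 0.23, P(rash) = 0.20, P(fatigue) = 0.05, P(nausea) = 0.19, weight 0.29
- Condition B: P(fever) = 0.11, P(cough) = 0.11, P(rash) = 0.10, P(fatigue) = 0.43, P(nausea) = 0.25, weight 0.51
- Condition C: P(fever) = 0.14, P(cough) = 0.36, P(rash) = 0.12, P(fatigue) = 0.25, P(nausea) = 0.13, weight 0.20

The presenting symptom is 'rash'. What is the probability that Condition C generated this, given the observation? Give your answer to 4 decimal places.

Posterior ∝ prior × likelihood, so P(k | x) ∝ π_k f_k(x); normalise over all components.
Evaluate each component's likelihood at the observed value:
  f_A = P(rash | comp) = 0.20
  f_B = P(rash | comp) = 0.10
  f_C = P(rash | comp) = 0.12
Multiply by the mixture weights:
  π_A·f_A = 0.29 × 0.2 = 0.058
  π_B·f_B = 0.51 × 0.1 = 0.051
  π_C·f_C = 0.20 × 0.12 = 0.024
Normaliser: 0.058 + 0.051 + 0.024 = 0.133
So the posterior for Condition C is 0.024 / 0.133 ≈ 0.1805.

0.1805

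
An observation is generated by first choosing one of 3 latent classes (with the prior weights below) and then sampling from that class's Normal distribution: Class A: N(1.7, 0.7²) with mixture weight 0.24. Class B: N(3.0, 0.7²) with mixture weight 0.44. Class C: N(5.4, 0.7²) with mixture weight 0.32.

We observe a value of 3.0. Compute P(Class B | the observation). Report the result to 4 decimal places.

P(component k | x) = P(Z=k)·f_k(x) / marginal(x), where marginal(x) = Σ_j P(Z=j)·f_j(x).
Normal densities:
  f_A = (1/(0.7·√(2π)))·exp(−(3.0−1.7)²/(2·0.7²)) = 0.569918·exp(-1.72449) = 0.101596
  f_B = (1/(0.7·√(2π)))·exp(−(3.0−3.0)²/(2·0.7²)) = 0.569918·exp(-0.00000) = 0.569918
  f_C = (1/(0.7·√(2π)))·exp(−(3.0−5.4)²/(2·0.7²)) = 0.569918·exp(-5.87755) = 0.0015967
Unnormalised posteriors:
  P(Z=A)·f_A = 0.24 × 0.101596 = 0.024383
  P(Z=B)·f_B = 0.44 × 0.569918 = 0.250764
  P(Z=C)·f_C = 0.32 × 0.0015967 = 0.000510945
Sum: 0.024383 + 0.250764 + 0.000510945 = 0.275658
P(Class B | 3.0) ≈ 0.9097

0.9097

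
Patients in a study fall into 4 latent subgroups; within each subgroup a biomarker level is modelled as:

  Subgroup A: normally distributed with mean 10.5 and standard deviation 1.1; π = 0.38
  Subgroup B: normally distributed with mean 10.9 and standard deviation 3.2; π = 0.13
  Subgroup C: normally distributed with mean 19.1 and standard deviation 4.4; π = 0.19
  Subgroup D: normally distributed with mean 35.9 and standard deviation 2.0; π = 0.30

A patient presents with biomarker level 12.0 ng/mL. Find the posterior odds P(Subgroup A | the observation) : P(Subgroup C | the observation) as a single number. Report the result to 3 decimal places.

11.607

Posterior odds = (P(Z=i) f_i(x)) / (P(Z=j) f_j(x)); the normalising sum cancels.
Evaluate each component's likelihood at the observed value:
  L_A = (1/(1.1·√(2π)))·exp(−(12.0−10.5)²/(2·1.1²)) = 0.362675·exp(-0.92975) = 0.14313
  L_B = (1/(3.2·√(2π)))·exp(−(12.0−10.9)²/(2·3.2²)) = 0.124669·exp(-0.05908) = 0.117517
  L_C = (1/(4.4·√(2π)))·exp(−(12.0−19.1)²/(2·4.4²)) = 0.090669·exp(-1.30191) = 0.0246629
  L_D = (1/(2.0·√(2π)))·exp(−(12.0−35.9)²/(2·2.0²)) = 0.199471·exp(-71.40125) = 1.95304e-32
Posterior odds = (P(Z=A)·L_A) / (P(Z=C)·L_C) = (0.38·0.14313) / (0.19·0.0246629) = 0.0543895 / 0.00468596 ≈ 11.607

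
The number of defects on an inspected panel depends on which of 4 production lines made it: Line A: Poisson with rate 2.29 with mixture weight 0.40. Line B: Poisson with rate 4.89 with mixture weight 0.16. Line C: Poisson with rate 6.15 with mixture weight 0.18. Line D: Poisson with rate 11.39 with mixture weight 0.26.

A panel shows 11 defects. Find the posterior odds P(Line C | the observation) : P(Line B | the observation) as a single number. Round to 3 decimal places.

3.973

Posterior odds = (P(Z=i) f_i(x)) / (P(Z=j) f_j(x)); the normalising sum cancels.
Evaluate each component's likelihood at the observed value:
  p_A = e^(−2.29)·2.29^11/11! = 2.30409e-05
  p_B = e^(−4.89)·4.89^11/11! = 0.00720347
  p_C = e^(−6.15)·6.15^11/11! = 0.0254425
  p_D = e^(−11.39)·11.39^11/11! = 0.118574
0.00457965 / 0.00115256 ≈ 3.973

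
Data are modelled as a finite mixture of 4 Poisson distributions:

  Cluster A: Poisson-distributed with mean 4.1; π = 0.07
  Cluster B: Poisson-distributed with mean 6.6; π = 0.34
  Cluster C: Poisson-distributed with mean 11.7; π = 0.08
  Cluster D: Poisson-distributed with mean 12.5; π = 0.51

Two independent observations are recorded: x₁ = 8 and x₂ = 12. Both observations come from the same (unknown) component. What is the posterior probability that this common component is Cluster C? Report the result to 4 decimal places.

0.1418

P(component k | x) = π_k·f_k(x) / marginal(x), where marginal(x) = Σ_j π_j·f_j(x).
Since both observations come from the same component, the likelihood for component k is f_k(x₁)·f_k(x₂).
  p_A = [0.0328203] × [0.00078066] = 2.56215e-05
  p_B = [0.121475] × [0.019402] = 0.00235686
  p_C = [0.0722306] × [0.113933] = 0.00822941
  p_D = [0.0550907] × [0.113215] = 0.00623707
Multiply by the mixture weights:
  π_A·p_A = 0.07 × 2.56215e-05 = 1.79351e-06
  π_B·p_B = 0.34 × 0.00235686 = 0.000801333
  π_C·p_C = 0.08 × 0.00822941 = 0.000658353
  π_D·p_D = 0.51 × 0.00623707 = 0.00318091
Normaliser: 1.79351e-06 + 0.000801333 + 0.000658353 + 0.00318091 = 0.00464239
So the posterior for Cluster C is 0.000658353 / 0.00464239 ≈ 0.1418.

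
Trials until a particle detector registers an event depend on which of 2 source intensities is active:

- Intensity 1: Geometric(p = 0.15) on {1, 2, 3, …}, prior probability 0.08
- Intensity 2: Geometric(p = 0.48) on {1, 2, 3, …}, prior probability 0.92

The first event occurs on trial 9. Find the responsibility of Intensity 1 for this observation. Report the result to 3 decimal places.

By Bayes' theorem, P(k | x) = π_k f_k(x) / Σ_j π_j f_j(x).
Geometric probabilities:
  p_1 = 0.0408736
  p_2 = 0.00256607
Prior × likelihood for each component:
  π_1·p_1 = 0.08 × 0.0408736 = 0.00326989
  π_2·p_2 = 0.92 × 0.00256607 = 0.00236078
Normaliser: 0.00326989 + 0.00236078 = 0.00563067
Responsibility of Intensity 1: 0.00326989 / 0.00563067 ≈ 0.581

0.581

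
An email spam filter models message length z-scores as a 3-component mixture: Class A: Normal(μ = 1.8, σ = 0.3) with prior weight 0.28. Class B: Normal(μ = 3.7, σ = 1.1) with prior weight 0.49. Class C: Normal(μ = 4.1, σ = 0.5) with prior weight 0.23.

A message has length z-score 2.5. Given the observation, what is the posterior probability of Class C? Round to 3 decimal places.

P(component k | x) = π_k·f_k(x) / marginal(x), where marginal(x) = Σ_j π_j·f_j(x).
Component likelihoods at x = 2.5:
  p_A = (1/(0.3·√(2π)))·exp(−(2.5−1.8)²/(2·0.3²)) = 1.329808·exp(-2.72222) = 0.0874063
  p_B = (1/(1.1·√(2π)))·exp(−(2.5−3.7)²/(2·1.1²)) = 0.362675·exp(-0.59504) = 0.20003
  p_C = (1/(0.5·√(2π)))·exp(−(2.5−4.1)²/(2·0.5²)) = 0.797885·exp(-5.12000) = 0.00476818
Unnormalised posteriors:
  π_A·p_A = 0.28 × 0.0874063 = 0.0244738
  π_B·p_B = 0.49 × 0.20003 = 0.0980145
  π_C·p_C = 0.23 × 0.00476818 = 0.00109668
Evidence: 0.0244738 + 0.0980145 + 0.00109668 = 0.123585
P(Class C | the observation) = 0.00109668 / 0.123585 ≈ 0.009

0.009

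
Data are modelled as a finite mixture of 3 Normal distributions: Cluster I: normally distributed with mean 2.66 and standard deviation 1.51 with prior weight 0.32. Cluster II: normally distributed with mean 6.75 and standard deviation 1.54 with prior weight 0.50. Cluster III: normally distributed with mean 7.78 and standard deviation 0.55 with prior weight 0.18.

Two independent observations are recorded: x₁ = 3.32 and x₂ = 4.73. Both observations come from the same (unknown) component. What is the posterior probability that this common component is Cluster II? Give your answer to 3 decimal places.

0.130

Apply Bayes' rule: the posterior for each component is proportional to its prior times its likelihood at x.
Since both observations come from the same component, the likelihood for component k is f_k(x₁)·f_k(x₂).
  f_I = [0.240131] × [0.103242] = 0.0247917
  f_II = [0.0216859] × [0.109593] = 0.00237662
  f_III = [3.81522e-15] × [1.52342e-07] = 5.81219e-22
Unnormalised posteriors:
  π_I·f_I = 0.32 × 0.0247917 = 0.00793333
  π_II·f_II = 0.50 × 0.00237662 = 0.00118831
  π_III·f_III = 0.18 × 5.81219e-22 = 1.0462e-22
Evidence: 0.00793333 + 0.00118831 + 1.0462e-22 = 0.00912164
So the posterior for Cluster II is 0.00118831 / 0.00912164 ≈ 0.130.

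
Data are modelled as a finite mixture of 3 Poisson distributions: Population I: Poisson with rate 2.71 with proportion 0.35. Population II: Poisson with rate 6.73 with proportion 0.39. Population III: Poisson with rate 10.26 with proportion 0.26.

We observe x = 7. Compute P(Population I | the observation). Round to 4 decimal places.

By Bayes' theorem, P(k | x) = π_k f_k(x) / Σ_j π_j f_j(x).
Component likelihoods at x = 7:
  f_I = 0.0141715
  f_II = 0.148208
  f_III = 0.0831265
Prior × likelihood for each component:
  π_I·f_I = 0.35 × 0.0141715 = 0.00496003
  π_II·f_II = 0.39 × 0.148208 = 0.0578013
  π_III·f_III = 0.26 × 0.0831265 = 0.0216129
Normaliser: 0.00496003 + 0.0578013 + 0.0216129 = 0.0843742
Responsibility of Population I: 0.00496003 / 0.0843742 ≈ 0.0588

0.0588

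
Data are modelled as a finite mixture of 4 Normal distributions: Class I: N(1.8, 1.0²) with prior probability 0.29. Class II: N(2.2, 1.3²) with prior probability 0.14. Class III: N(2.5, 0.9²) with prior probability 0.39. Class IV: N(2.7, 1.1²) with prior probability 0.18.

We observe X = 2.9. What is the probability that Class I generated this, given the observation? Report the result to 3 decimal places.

0.197

The responsibility of component k is π_k f_k(x) divided by Σ_j π_j f_j(x).
Normal densities:
  L_I = (1/(1.0·√(2π)))·exp(−(2.9−1.8)²/(2·1.0²)) = 0.398942·exp(-0.60500) = 0.217852
  L_II = (1/(1.3·√(2π)))·exp(−(2.9−2.2)²/(2·1.3²)) = 0.306879·exp(-0.14497) = 0.265465
  L_III = (1/(0.9·√(2π)))·exp(−(2.9−2.5)²/(2·0.9²)) = 0.443269·exp(-0.09877) = 0.401582
  L_IV = (1/(1.1·√(2π)))·exp(−(2.9−2.7)²/(2·1.1²)) = 0.362675·exp(-0.01653) = 0.356729
Unnormalised posteriors:
  π_I·L_I = 0.29 × 0.217852 = 0.0631771
  π_II·L_II = 0.14 × 0.265465 = 0.0371651
  π_III·L_III = 0.39 × 0.401582 = 0.156617
  π_IV·L_IV = 0.18 × 0.356729 = 0.0642113
Denominator: 0.0631771 + 0.0371651 + 0.156617 + 0.0642113 = 0.32117
P(Class I | x) = 0.0631771 / 0.32117 ≈ 0.197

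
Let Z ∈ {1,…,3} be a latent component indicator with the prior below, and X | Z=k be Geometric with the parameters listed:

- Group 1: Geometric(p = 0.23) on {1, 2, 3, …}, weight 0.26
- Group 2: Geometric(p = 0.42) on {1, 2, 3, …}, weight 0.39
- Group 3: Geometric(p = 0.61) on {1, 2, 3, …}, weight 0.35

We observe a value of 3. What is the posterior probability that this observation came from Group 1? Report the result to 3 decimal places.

Posterior ∝ prior × likelihood, so P(k | x) ∝ π_k f_k(x); normalise over all components.
Geometric probabilities:
  f_1 = 0.136367
  f_2 = 0.141288
  f_3 = 0.092781
Weight by the priors:
  π_1·f_1 = 0.26 × 0.136367 = 0.0354554
  π_2·f_2 = 0.39 × 0.141288 = 0.0551023
  π_3·f_3 = 0.35 × 0.092781 = 0.0324733
Evidence: 0.0354554 + 0.0551023 + 0.0324733 = 0.123031
P(Group 1 | data) = 0.0354554 / 0.123031 ≈ 0.288

0.288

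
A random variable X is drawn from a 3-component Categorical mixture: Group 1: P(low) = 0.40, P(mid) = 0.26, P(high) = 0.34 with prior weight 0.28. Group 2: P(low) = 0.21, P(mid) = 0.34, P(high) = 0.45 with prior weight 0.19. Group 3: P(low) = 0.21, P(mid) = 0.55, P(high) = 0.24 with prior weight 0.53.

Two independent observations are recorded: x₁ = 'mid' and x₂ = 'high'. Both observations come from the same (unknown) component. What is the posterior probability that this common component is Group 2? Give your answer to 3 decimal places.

The responsibility of component k is P(Z=k) f_k(x) divided by Σ_j P(Z=j) f_j(x).
Since both observations come from the same component, the likelihood for component k is f_k(x₁)·f_k(x₂).
  p_1 = [P(mid | comp) = 0.26] × [0.34] = 0.0884
  p_2 = [P(mid | comp) = 0.34] × [0.45] = 0.153
  p_3 = [P(mid | comp) = 0.55] × [0.24] = 0.132
Weight by the priors:
  P(Z=1)·p_1 = 0.28 × 0.0884 = 0.024752
  P(Z=2)·p_2 = 0.19 × 0.153 = 0.02907
  P(Z=3)·p_3 = 0.53 × 0.132 = 0.06996
Sum: 0.024752 + 0.02907 + 0.06996 = 0.123782
P(Group 2 | x) = 0.02907 / 0.123782 ≈ 0.235

0.235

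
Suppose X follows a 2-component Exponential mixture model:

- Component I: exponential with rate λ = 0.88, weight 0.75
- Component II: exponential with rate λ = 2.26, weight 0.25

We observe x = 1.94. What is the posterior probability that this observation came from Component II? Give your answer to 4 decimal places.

0.0556

The responsibility of component k is π_k f_k(x) divided by Σ_j π_j f_j(x).
Evaluate each component's likelihood at the observed value:
  p_I = 0.88·e^(−0.88·1.94) = 0.88·e^(−1.7072) = 0.159608
  p_II = 2.26·e^(−2.26·1.94) = 2.26·e^(−4.3844) = 0.028183
Unnormalised posteriors:
  π_I·p_I = 0.75 × 0.159608 = 0.119706
  π_II·p_II = 0.25 × 0.028183 = 0.00704576
Denominator: 0.119706 + 0.00704576 = 0.126752
P(Component II | the observation) ≈ 0.0556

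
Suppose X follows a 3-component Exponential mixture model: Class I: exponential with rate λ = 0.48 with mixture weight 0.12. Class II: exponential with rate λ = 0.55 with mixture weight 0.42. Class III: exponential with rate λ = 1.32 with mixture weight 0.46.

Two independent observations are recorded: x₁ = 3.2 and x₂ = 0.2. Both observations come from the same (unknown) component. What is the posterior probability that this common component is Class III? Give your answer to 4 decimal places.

0.2650

P(component k | x) = P(Z=k)·f_k(x) / marginal(x), where marginal(x) = Σ_j P(Z=j)·f_j(x).
Since both observations come from the same component, the likelihood for component k is f_k(x₁)·f_k(x₂).
  f_I = [0.48·e^(−0.48·3.2) = 0.48·e^(−1.5360) = 0.103315] × [0.436063] = 0.045052
  f_II = [0.55·e^(−0.55·3.2) = 0.55·e^(−1.7600) = 0.0946247] × [0.492709] = 0.0466224
  f_III = [1.32·e^(−1.32·3.2) = 1.32·e^(−4.2240) = 0.0193248] × [1.01373] = 0.01959
Weight by the priors:
  P(Z=I)·f_I = 0.12 × 0.045052 = 0.00540624
  P(Z=II)·f_II = 0.42 × 0.0466224 = 0.0195814
  P(Z=III)·f_III = 0.46 × 0.01959 = 0.0090114
Evidence: 0.00540624 + 0.0195814 + 0.0090114 = 0.033999
So the posterior for Class III is 0.0090114 / 0.033999 ≈ 0.2650.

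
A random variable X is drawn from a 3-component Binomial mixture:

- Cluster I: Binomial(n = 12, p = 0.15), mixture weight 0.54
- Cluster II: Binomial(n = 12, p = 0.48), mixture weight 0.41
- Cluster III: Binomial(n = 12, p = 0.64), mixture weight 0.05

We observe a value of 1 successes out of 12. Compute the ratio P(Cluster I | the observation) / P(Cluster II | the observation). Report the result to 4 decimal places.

91.6287

Posterior odds = (π_i f_i(x)) / (π_j f_j(x)); the normalising sum cancels.
Binomial probabilities:
  L_I = C(12,1)·0.15^1·0.85^11 = 12·0.15·0.167343 = 0.301218
  L_II = C(12,1)·0.48^1·0.52^11 = 12·0.48·0.000751687 = 0.00432971
  L_III = C(12,1)·0.64^1·0.36^11 = 12·0.64·1.31622e-05 = 0.000101085
Posterior odds = (π_I·L_I) / (π_II·L_II) = (0.54·0.301218) / (0.41·0.00432971) = 0.162658 / 0.00177518 ≈ 91.6287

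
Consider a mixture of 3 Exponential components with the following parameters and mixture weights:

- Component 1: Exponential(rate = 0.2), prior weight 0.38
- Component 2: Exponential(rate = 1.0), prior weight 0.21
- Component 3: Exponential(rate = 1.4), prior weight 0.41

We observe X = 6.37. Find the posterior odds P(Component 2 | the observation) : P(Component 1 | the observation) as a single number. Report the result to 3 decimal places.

0.017

Only the two components matter; the odds are (π_i f_i(x)) / (π_j f_j(x)).
Exponential densities:
  L_1 = 0.2·e^(−0.2·6.37) = 0.2·e^(−1.2740) = 0.0559421
  L_2 = 1.0·e^(−1.0·6.37) = 1.0·e^(−6.3700) = 0.00171216
  L_3 = 1.4·e^(−1.4·6.37) = 1.4·e^(−8.9180) = 0.000187538
0.000359553 / 0.021258 ≈ 0.017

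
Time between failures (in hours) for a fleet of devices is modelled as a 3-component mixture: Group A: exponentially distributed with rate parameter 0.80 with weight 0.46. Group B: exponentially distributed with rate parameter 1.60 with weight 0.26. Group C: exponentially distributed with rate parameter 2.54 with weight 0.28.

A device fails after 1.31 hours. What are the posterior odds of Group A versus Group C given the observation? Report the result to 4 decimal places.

5.0558

The posterior odds equal the prior odds times the likelihood ratio: (π_i/π_j)·(f_i(x)/f_j(x)).
Exponential densities:
  L_A = 0.280511
  L_B = 0.196716
  L_C = 0.0911512
0.129035 / 0.0255223 ≈ 5.0558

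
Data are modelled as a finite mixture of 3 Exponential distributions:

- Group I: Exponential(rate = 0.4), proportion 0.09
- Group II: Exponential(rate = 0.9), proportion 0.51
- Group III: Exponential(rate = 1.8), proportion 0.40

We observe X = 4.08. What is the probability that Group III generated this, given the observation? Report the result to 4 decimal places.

By Bayes' theorem, P(k | x) = w_k f_k(x) / Σ_j w_j f_j(x).
Exponential densities:
  p_I = 0.4·e^(−0.4·4.08) = 0.4·e^(−1.6320) = 0.0782152
  p_II = 0.9·e^(−0.9·4.08) = 0.9·e^(−3.6720) = 0.022883
  p_III = 1.8·e^(−1.8·4.08) = 1.8·e^(−7.3440) = 0.00116363
Weight by the priors:
  w_I·p_I = 0.09 × 0.0782152 = 0.00703937
  w_II·p_II = 0.51 × 0.022883 = 0.0116703
  w_III·p_III = 0.40 × 0.00116363 = 0.000465451
Marginal: 0.00703937 + 0.0116703 + 0.000465451 = 0.0191752
Responsibility of Group III: 0.000465451 / 0.0191752 ≈ 0.0243

0.0243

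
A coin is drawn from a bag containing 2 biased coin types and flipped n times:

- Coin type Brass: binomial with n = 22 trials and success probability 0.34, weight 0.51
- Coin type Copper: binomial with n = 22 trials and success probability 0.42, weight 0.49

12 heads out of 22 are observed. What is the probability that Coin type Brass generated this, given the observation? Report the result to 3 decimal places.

The responsibility of component k is π_k f_k(x) divided by Σ_j π_j f_j(x).
Binomial probabilities:
  p_Brass = 0.0242021
  p_Copper = 0.083934
Prior × likelihood for each component:
  π_Brass·p_Brass = 0.51 × 0.0242021 = 0.0123431
  π_Copper·p_Copper = 0.49 × 0.083934 = 0.0411277
Marginal: 0.0123431 + 0.0411277 = 0.0534707
Responsibility of Coin type Brass: 0.0123431 / 0.0534707 ≈ 0.231

0.231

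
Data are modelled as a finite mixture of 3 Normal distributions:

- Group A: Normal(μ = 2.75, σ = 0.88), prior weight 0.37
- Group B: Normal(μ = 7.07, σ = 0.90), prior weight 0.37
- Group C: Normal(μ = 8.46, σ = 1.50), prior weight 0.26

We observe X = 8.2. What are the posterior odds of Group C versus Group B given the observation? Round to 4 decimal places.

0.9135

Posterior odds = (π_i f_i(x)) / (π_j f_j(x)); the normalising sum cancels.
Component likelihoods at x = 8.2:
  p_A = 2.12636e-09
  p_B = 0.201536
  p_C = 0.261996
Posterior odds = (π_C·p_C) / (π_B·p_B) = (0.26·0.261996) / (0.37·0.201536) = 0.068119 / 0.0745683 ≈ 0.9135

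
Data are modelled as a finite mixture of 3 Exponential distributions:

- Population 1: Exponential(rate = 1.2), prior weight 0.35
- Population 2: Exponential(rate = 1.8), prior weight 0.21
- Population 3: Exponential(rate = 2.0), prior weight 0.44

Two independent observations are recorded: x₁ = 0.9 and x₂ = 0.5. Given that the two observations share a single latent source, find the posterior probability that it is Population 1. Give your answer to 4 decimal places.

Apply Bayes' rule: the posterior for each component is proportional to its prior times its likelihood at x.
Since both observations come from the same component, the likelihood for component k is f_k(x₁)·f_k(x₂).
  L_1 = [1.2·e^(−1.2·0.9) = 1.2·e^(−1.0800) = 0.407515] × [0.658574] = 0.268379
  L_2 = [1.8·e^(−1.8·0.9) = 1.8·e^(−1.6200) = 0.356218] × [0.731825] = 0.260689
  L_3 = [2.0·e^(−2.0·0.9) = 2.0·e^(−1.8000) = 0.330598] × [0.735759] = 0.24324
Multiply by the mixture weights:
  π_1·L_1 = 0.35 × 0.268379 = 0.0939325
  π_2·L_2 = 0.21 × 0.260689 = 0.0547447
  π_3·L_3 = 0.44 × 0.24324 = 0.107026
Sum: 0.0939325 + 0.0547447 + 0.107026 = 0.255703
P(Population 1 | x) ≈ 0.3674

0.3674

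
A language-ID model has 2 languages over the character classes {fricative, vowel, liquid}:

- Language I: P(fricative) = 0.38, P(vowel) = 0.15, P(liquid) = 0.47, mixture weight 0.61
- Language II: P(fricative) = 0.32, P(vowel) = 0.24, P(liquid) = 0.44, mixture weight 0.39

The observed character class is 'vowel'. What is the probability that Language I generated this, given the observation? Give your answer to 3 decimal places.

0.494

P(component k | x) = π_k·f_k(x) / marginal(x), where marginal(x) = Σ_j π_j·f_j(x).
Categorical probabilities:
  L_I = P(vowel | comp) = 0.15
  L_II = P(vowel | comp) = 0.24
Weight by the priors:
  π_I·L_I = 0.61 × 0.15 = 0.0915
  π_II·L_II = 0.39 × 0.24 = 0.0936
Sum: 0.0915 + 0.0936 = 0.1851
P(Language I | x) ≈ 0.494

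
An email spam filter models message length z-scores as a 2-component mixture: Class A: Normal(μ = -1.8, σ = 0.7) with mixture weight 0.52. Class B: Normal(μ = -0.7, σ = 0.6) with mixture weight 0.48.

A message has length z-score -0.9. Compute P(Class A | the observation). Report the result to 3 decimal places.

Posterior ∝ prior × likelihood, so P(k | x) ∝ π_k f_k(x); normalise over all components.
Component likelihoods at x = -0.9:
  p_A = 0.249376
  p_B = 0.628972
Prior × likelihood for each component:
  π_A·p_A = 0.52 × 0.249376 = 0.129675
  π_B·p_B = 0.48 × 0.628972 = 0.301907
Sum: 0.129675 + 0.301907 = 0.431582
Responsibility of Class A: 0.129675 / 0.431582 ≈ 0.300

0.300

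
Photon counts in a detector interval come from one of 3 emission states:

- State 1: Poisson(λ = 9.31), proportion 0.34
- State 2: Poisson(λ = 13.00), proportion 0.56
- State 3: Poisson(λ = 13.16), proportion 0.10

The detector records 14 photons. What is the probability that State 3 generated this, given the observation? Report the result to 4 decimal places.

Posterior ∝ prior × likelihood, so P(k | x) ∝ w_k f_k(x); normalise over all components.
Component likelihoods at x = 14 photons:
  f_1 = e^(−9.31)·9.31^14/14! = 0.0381598
  f_2 = e^(−13.00)·13.00^14/14! = 0.102087
  f_3 = e^(−13.16)·13.16^14/14! = 0.103243
Unnormalised posteriors:
  w_1·f_1 = 0.34 × 0.0381598 = 0.0129743
  w_2·f_2 = 0.56 × 0.102087 = 0.0571687
  w_3·f_3 = 0.10 × 0.103243 = 0.0103243
Marginal: 0.0129743 + 0.0571687 + 0.0103243 = 0.0804673
So the posterior for State 3 is 0.0103243 / 0.0804673 ≈ 0.1283.

0.1283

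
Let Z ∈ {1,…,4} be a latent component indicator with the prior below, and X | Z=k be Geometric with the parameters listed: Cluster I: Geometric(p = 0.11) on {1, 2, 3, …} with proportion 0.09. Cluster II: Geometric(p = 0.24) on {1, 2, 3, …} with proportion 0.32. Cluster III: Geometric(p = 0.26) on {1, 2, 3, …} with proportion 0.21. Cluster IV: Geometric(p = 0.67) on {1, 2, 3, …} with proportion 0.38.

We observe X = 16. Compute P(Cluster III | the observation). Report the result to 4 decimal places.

0.1670

P(component k | x) = P(Z=k)·f_k(x) / marginal(x), where marginal(x) = Σ_j P(Z=j)·f_j(x).
Component likelihoods at x = 16:
  p_I = 0.0191533
  p_II = 0.00391215
  p_III = 0.00284086
  p_IV = 4.01591e-08
Prior × likelihood for each component:
  P(Z=I)·p_I = 0.09 × 0.0191533 = 0.00172379
  P(Z=II)·p_II = 0.32 × 0.00391215 = 0.00125189
  P(Z=III)·p_III = 0.21 × 0.00284086 = 0.00059658
  P(Z=IV)·p_IV = 0.38 × 4.01591e-08 = 1.52605e-08
Marginal: 0.00172379 + 0.00125189 + 0.00059658 + 1.52605e-08 = 0.00357228
Responsibility of Cluster III: 0.00059658 / 0.00357228 ≈ 0.1670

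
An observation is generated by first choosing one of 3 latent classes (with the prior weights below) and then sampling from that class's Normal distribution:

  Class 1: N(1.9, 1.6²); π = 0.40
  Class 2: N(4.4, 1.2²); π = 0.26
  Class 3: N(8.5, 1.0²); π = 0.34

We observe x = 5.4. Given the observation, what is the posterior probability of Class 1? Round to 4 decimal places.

0.1278

Posterior ∝ prior × likelihood, so P(k | x) ∝ π_k f_k(x); normalise over all components.
Normal densities:
  L_1 = (1/(1.6·√(2π)))·exp(−(5.4−1.9)²/(2·1.6²)) = 0.249339·exp(-2.39258) = 0.022788
  L_2 = (1/(1.2·√(2π)))·exp(−(5.4−4.4)²/(2·1.2²)) = 0.332452·exp(-0.34722) = 0.234927
  L_3 = (1/(1.0·√(2π)))·exp(−(5.4−8.5)²/(2·1.0²)) = 0.398942·exp(-4.80500) = 0.00326682
Weight by the priors:
  π_1·L_1 = 0.40 × 0.022788 = 0.00911521
  π_2·L_2 = 0.26 × 0.234927 = 0.0610809
  π_3·L_3 = 0.34 × 0.00326682 = 0.00111072
Evidence: 0.00911521 + 0.0610809 + 0.00111072 = 0.0713068
P(Class 1 | data) = 0.00911521 / 0.0713068 ≈ 0.1278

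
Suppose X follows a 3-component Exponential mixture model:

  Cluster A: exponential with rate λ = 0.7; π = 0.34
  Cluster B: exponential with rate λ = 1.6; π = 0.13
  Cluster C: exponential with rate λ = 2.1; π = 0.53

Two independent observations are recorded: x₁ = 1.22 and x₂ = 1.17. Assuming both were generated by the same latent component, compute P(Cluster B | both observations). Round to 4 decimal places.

The responsibility of component k is P(Z=k) f_k(x) divided by Σ_j P(Z=j) f_j(x).
Since both observations come from the same component, the likelihood for component k is f_k(x₁)·f_k(x₂).
  p_A = [0.297996] × [0.308611] = 0.0919648
  p_B = [0.227184] × [0.246105] = 0.0559111
  p_C = [0.162016] × [0.179952] = 0.0291551
Prior × likelihood for each component:
  P(Z=A)·p_A = 0.34 × 0.0919648 = 0.031268
  P(Z=B)·p_B = 0.13 × 0.0559111 = 0.00726844
  P(Z=C)·p_C = 0.53 × 0.0291551 = 0.0154522
Normaliser: 0.031268 + 0.00726844 + 0.0154522 = 0.0539887
P(Cluster B | x₁,x₂) = 0.00726844 / 0.0539887 ≈ 0.1346

0.1346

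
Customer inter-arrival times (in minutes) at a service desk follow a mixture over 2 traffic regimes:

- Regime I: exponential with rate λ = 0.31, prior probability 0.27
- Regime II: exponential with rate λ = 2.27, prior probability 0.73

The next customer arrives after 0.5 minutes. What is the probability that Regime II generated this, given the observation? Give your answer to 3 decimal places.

By Bayes' theorem, P(k | x) = π_k f_k(x) / Σ_j π_j f_j(x).
Evaluate each component's likelihood at the observed value:
  f_I = 0.31·e^(−0.31·0.5) = 0.31·e^(−0.1550) = 0.265489
  f_II = 2.27·e^(−2.27·0.5) = 2.27·e^(−1.1350) = 0.729628
Prior × likelihood for each component:
  π_I·f_I = 0.27 × 0.265489 = 0.071682
  π_II·f_II = 0.73 × 0.729628 = 0.532629
Normaliser: 0.071682 + 0.532629 = 0.604311
P(Regime II | data) = 0.532629 / 0.604311 ≈ 0.881

0.881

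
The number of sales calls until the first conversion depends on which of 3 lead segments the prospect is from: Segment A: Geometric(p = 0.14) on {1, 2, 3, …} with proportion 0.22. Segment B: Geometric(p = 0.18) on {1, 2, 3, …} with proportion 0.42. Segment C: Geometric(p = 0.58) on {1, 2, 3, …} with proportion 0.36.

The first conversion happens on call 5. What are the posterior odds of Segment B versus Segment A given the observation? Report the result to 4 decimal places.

Posterior odds = (π_i f_i(x)) / (π_j f_j(x)); the normalising sum cancels.
Evaluate each component's likelihood at the observed value:
  L_A = 0.14·(1−0.14)^4 = 0.14·0.547008 = 0.0765811
  L_B = 0.18·(1−0.18)^4 = 0.18·0.452122 = 0.0813819
  L_C = 0.58·(1−0.58)^4 = 0.58·0.031117 = 0.0180478
Odds = (0.42/0.22) × (0.0813819/0.0765811) = 1.90909 × 1.06269 ≈ 2.0288

2.0288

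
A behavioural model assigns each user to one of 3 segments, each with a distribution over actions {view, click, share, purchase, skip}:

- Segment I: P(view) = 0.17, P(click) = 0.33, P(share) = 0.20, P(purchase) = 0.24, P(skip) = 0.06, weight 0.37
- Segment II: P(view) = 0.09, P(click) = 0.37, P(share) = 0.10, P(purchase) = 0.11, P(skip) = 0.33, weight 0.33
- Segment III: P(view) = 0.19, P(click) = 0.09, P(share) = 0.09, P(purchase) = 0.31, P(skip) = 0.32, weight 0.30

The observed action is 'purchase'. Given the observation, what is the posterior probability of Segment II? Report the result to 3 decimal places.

The responsibility of component k is P(Z=k) f_k(x) divided by Σ_j P(Z=j) f_j(x).
Evaluate each component's likelihood at the observed value:
  L_I = 0.24
  L_II = 0.11
  L_III = 0.31
Weight by the priors:
  P(Z=I)·L_I = 0.37 × 0.24 = 0.0888
  P(Z=II)·L_II = 0.33 × 0.11 = 0.0363
  P(Z=III)·L_III = 0.30 × 0.31 = 0.093
Marginal: 0.0888 + 0.0363 + 0.093 = 0.2181
P(Segment II | x) ≈ 0.166

0.166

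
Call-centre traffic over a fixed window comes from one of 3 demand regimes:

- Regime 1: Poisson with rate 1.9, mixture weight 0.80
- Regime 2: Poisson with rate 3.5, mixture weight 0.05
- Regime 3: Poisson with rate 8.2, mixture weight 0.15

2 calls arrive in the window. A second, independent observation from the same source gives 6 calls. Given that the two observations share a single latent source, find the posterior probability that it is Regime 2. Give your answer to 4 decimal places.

0.2389

The responsibility of component k is π_k f_k(x) divided by Σ_j π_j f_j(x).
Since both observations come from the same component, the likelihood for component k is f_k(x₁)·f_k(x₂).
  L_1 = [e^(−1.9)·1.9^2/2! = 0.269971] × [0.00977304] = 0.00263844
  L_2 = [e^(−3.5)·3.5^2/2! = 0.184959] × [0.0770983] = 0.01426
  L_3 = [e^(−8.2)·8.2^2/2! = 0.00923385] × [0.115967] = 0.00107083
Unnormalised posteriors:
  π_1·L_1 = 0.80 × 0.00263844 = 0.00211075
  π_2·L_2 = 0.05 × 0.01426 = 0.000713002
  π_3·L_3 = 0.15 × 0.00107083 = 0.000160624
Evidence: 0.00211075 + 0.000713002 + 0.000160624 = 0.00298438
P(Regime 2 | x₁,x₂) ≈ 0.2389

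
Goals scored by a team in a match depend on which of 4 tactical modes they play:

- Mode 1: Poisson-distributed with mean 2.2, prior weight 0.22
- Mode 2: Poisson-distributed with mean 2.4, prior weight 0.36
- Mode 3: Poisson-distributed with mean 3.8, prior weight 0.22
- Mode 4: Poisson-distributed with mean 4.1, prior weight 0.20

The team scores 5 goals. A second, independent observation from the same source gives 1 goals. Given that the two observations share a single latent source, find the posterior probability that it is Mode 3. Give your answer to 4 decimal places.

The responsibility of component k is π_k f_k(x) divided by Σ_j π_j f_j(x).
Since both observations come from the same component, the likelihood for component k is f_k(x₁)·f_k(x₂).
  L_1 = [e^(−2.2)·2.2^5/5! = 0.0475866] × [0.243767] = 0.0116
  L_2 = [e^(−2.4)·2.4^5/5! = 0.0601961] × [0.217723] = 0.0131061
  L_3 = [e^(−3.8)·3.8^5/5! = 0.147713] × [0.0850089] = 0.0125569
  L_4 = [e^(−4.1)·4.1^5/5! = 0.160004] × [0.067948] = 0.0108719
Prior × likelihood for each component:
  π_1·L_1 = 0.22 × 0.0116 = 0.00255201
  π_2·L_2 = 0.36 × 0.0131061 = 0.00471819
  π_3·L_3 = 0.22 × 0.0125569 = 0.00276252
  π_4·L_4 = 0.20 × 0.0108719 = 0.00217439
Normaliser: 0.00255201 + 0.00471819 + 0.00276252 + 0.00217439 = 0.0122071
So the posterior for Mode 3 is 0.00276252 / 0.0122071 ≈ 0.2263.

0.2263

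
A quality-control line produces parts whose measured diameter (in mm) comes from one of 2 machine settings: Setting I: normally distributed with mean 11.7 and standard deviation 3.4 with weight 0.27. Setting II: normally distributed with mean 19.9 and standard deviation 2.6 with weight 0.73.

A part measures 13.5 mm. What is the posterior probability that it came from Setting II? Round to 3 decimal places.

By Bayes' theorem, P(k | x) = P(Z=k) f_k(x) / Σ_j P(Z=j) f_j(x).
Normal densities:
  f_I = 0.101993
  f_II = 0.00741659
Multiply by the mixture weights:
  P(Z=I)·f_I = 0.27 × 0.101993 = 0.0275381
  P(Z=II)·f_II = 0.73 × 0.00741659 = 0.00541411
Normaliser: 0.0275381 + 0.00541411 = 0.0329522
P(Setting II | x) = 0.00541411 / 0.0329522 ≈ 0.164

0.164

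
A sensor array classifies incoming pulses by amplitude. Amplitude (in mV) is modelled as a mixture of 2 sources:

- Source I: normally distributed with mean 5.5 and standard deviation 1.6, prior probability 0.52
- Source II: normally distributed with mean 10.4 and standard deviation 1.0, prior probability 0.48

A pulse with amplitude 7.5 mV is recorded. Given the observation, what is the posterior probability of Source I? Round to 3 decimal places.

0.954

By Bayes' theorem, P(k | x) = w_k f_k(x) / Σ_j w_j f_j(x).
Component likelihoods at x = 7.5 mV:
  p_I = 0.114156
  p_II = 0.00595253
Multiply by the mixture weights:
  w_I·p_I = 0.52 × 0.114156 = 0.059361
  w_II·p_II = 0.48 × 0.00595253 = 0.00285722
Marginal: 0.059361 + 0.00285722 = 0.0622182
So the posterior for Source I is 0.059361 / 0.0622182 ≈ 0.954.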